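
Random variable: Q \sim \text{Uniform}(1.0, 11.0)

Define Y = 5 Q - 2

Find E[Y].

For Y = 5Q - 2:
E[Y] = 5 * E[Q] - 2
E[Q] = (1 + 11)/2 = 6
E[Y] = 5 * 6 - 2 = 28

28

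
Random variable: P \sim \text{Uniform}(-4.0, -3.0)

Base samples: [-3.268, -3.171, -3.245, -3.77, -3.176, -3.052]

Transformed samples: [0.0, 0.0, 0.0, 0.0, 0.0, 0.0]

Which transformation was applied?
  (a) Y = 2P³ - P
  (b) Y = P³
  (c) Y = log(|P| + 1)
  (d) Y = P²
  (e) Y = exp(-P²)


Checking option (e) Y = exp(-P²):
  P = -3.268 -> Y = 0.0 ✓
  P = -3.171 -> Y = 0.0 ✓
  P = -3.245 -> Y = 0.0 ✓
All samples match this transformation.

(e) exp(-P²)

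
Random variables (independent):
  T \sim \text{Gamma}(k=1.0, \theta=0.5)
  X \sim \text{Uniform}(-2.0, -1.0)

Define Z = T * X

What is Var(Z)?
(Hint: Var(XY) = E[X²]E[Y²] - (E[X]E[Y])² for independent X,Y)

Var(XY) = E[X²]E[Y²] - (E[X]E[Y])²
E[T] = 0.5, Var(T) = 0.25
E[X] = -1.5, Var(X) = 0.083333333
E[T²] = 0.25 + 0.5² = 0.5
E[X²] = 0.083333333 + (-1.5)² = 2.3333333
Var(Z) = 0.5*2.3333333 - (0.5*(-1.5))²
= 1.1666667 - 0.5625 = 0.60416667

0.60416667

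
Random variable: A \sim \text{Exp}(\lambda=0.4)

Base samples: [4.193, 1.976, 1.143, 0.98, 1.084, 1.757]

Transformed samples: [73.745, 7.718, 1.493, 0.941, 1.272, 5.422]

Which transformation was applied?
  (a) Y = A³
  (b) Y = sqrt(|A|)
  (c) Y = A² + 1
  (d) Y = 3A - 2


Checking option (a) Y = A³:
  A = 4.193 -> Y = 73.745 ✓
  A = 1.976 -> Y = 7.718 ✓
  A = 1.143 -> Y = 1.493 ✓
All samples match this transformation.

(a) A³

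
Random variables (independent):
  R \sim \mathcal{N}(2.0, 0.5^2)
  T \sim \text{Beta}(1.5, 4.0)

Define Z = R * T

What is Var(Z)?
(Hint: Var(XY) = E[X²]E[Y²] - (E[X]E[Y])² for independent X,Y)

Var(XY) = E[X²]E[Y²] - (E[X]E[Y])²
E[R] = 2, Var(R) = 0.25
E[T] = 0.27272727, Var(T) = 0.03051494
E[R²] = 0.25 + 2² = 4.25
E[T²] = 0.03051494 + 0.27272727² = 0.1048951
Var(Z) = 4.25*0.1048951 - (2*0.27272727)²
= 0.4458042 - 0.29752066 = 0.14828353

0.14828353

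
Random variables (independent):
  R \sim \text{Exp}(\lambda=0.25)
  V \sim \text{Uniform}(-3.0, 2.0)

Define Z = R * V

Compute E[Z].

For independent RVs: E[XY] = E[X]*E[Y]
E[R] = 4
E[V] = -0.5
E[Z] = 4 * (-0.5) = -2

-2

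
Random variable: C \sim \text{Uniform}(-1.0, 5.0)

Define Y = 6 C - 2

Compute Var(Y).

For Y = aC + b: Var(Y) = a² * Var(C)
Var(C) = (5 + 1)^2/12 = 3
Var(Y) = 6² * 3 = 36 * 3 = 108

108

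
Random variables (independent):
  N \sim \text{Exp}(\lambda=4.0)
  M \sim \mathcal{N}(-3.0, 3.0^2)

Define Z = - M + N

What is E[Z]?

E[Z] = 1*E[N] - 1*E[M]
E[N] = 0.25
E[M] = -3
E[Z] = 1*0.25 - 1*(-3) = 3.25

3.25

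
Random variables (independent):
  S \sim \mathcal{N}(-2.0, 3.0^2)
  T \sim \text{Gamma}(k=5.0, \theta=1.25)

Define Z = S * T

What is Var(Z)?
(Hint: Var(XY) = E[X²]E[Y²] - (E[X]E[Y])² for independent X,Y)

Var(XY) = E[X²]E[Y²] - (E[X]E[Y])²
E[S] = -2, Var(S) = 9
E[T] = 6.25, Var(T) = 7.8125
E[S²] = 9 + (-2)² = 13
E[T²] = 7.8125 + 6.25² = 46.875
Var(Z) = 13*46.875 - (-2*6.25)²
= 609.375 - 156.25 = 453.125

453.125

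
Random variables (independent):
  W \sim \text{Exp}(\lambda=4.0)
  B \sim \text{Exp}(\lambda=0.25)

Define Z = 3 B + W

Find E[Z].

E[Z] = 1*E[W] + 3*E[B]
E[W] = 0.25
E[B] = 4
E[Z] = 1*0.25 + 3*4 = 12.25

12.25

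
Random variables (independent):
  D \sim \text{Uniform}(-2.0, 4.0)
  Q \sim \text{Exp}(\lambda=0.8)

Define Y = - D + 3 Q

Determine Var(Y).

For independent RVs: Var(aX + bY) = a²Var(X) + b²Var(Y)
Var(D) = 3
Var(Q) = 1.5625
Var(Y) = (-1)²*3 + 3²*1.5625
= 1*3 + 9*1.5625 = 17.0625

17.0625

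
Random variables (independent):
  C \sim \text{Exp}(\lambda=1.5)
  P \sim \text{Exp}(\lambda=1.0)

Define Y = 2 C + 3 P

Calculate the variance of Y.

For independent RVs: Var(aX + bY) = a²Var(X) + b²Var(Y)
Var(C) = 0.44444444
Var(P) = 1
Var(Y) = 2²*0.44444444 + 3²*1
= 4*0.44444444 + 9*1 = 10.777778

10.777778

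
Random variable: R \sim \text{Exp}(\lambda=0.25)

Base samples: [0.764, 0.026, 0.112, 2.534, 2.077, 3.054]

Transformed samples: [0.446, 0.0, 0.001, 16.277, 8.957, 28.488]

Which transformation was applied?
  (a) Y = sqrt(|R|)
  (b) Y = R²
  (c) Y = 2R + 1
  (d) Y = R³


Checking option (d) Y = R³:
  R = 0.764 -> Y = 0.446 ✓
  R = 0.026 -> Y = 0.0 ✓
  R = 0.112 -> Y = 0.001 ✓
All samples match this transformation.

(d) R³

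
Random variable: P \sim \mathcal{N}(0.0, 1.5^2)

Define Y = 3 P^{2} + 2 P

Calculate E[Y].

E[Y] = 3*E[P²] + 2*E[P]
E[P] = 0
E[P²] = Var(P) + (E[P])² = 2.25 + 0 = 2.25
E[Y] = 3*2.25 + 2*0 = 6.75

6.75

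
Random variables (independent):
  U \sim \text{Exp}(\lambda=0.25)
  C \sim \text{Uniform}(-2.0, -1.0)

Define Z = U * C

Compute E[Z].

For independent RVs: E[XY] = E[X]*E[Y]
E[U] = 4
E[C] = -1.5
E[Z] = 4 * (-1.5) = -6

-6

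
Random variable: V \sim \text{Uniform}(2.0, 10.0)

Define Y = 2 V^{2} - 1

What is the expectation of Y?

E[Y] = 2*E[V²] - 1
E[V] = 6
E[V²] = Var(V) + (E[V])² = 5.3333333 + 36 = 41.333333
E[Y] = 2*41.333333 - 1 = 81.666667

81.666667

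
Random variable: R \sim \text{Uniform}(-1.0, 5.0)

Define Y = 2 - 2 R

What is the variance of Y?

For Y = aR + b: Var(Y) = a² * Var(R)
Var(R) = (5 + 1)^2/12 = 3
Var(Y) = (-2)² * 3 = 4 * 3 = 12

12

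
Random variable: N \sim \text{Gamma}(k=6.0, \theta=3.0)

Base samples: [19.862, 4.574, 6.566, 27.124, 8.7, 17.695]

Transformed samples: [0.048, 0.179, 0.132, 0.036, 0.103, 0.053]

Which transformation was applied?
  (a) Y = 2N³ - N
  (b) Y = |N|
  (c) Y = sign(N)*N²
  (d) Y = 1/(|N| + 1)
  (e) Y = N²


Checking option (d) Y = 1/(|N| + 1):
  N = 19.862 -> Y = 0.048 ✓
  N = 4.574 -> Y = 0.179 ✓
  N = 6.566 -> Y = 0.132 ✓
All samples match this transformation.

(d) 1/(|N| + 1)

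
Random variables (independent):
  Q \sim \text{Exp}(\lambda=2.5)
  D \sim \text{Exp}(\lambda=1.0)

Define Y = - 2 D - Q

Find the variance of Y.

For independent RVs: Var(aX + bY) = a²Var(X) + b²Var(Y)
Var(Q) = 0.16
Var(D) = 1
Var(Y) = (-1)²*0.16 + (-2)²*1
= 1*0.16 + 4*1 = 4.16

4.16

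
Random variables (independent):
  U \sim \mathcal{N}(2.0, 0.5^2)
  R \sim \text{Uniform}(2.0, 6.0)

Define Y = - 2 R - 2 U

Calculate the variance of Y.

For independent RVs: Var(aX + bY) = a²Var(X) + b²Var(Y)
Var(U) = 0.25
Var(R) = 1.3333333
Var(Y) = (-2)²*0.25 + (-2)²*1.3333333
= 4*0.25 + 4*1.3333333 = 6.3333333

6.3333333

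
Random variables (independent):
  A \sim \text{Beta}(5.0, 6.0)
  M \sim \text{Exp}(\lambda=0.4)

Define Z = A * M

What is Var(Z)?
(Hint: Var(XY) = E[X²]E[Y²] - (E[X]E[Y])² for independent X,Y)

Var(XY) = E[X²]E[Y²] - (E[X]E[Y])²
E[A] = 0.45454545, Var(A) = 0.020661157
E[M] = 2.5, Var(M) = 6.25
E[A²] = 0.020661157 + 0.45454545² = 0.22727273
E[M²] = 6.25 + 2.5² = 12.5
Var(Z) = 0.22727273*12.5 - (0.45454545*2.5)²
= 2.8409091 - 1.2913223 = 1.5495868

1.5495868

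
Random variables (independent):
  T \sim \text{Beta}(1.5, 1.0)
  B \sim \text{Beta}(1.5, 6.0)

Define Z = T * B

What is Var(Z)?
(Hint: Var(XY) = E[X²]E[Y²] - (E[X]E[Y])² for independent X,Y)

Var(XY) = E[X²]E[Y²] - (E[X]E[Y])²
E[T] = 0.6, Var(T) = 0.068571429
E[B] = 0.2, Var(B) = 0.018823529
E[T²] = 0.068571429 + 0.6² = 0.42857143
E[B²] = 0.018823529 + 0.2² = 0.058823529
Var(Z) = 0.42857143*0.058823529 - (0.6*0.2)²
= 0.025210084 - 0.0144 = 0.010810084

0.010810084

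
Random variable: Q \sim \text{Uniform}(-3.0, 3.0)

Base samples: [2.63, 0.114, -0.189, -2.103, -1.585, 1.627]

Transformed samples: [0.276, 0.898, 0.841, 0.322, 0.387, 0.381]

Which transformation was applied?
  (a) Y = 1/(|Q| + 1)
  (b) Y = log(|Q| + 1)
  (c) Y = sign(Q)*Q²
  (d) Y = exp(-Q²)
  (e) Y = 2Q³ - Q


Checking option (a) Y = 1/(|Q| + 1):
  Q = 2.63 -> Y = 0.276 ✓
  Q = 0.114 -> Y = 0.898 ✓
  Q = -0.189 -> Y = 0.841 ✓
All samples match this transformation.

(a) 1/(|Q| + 1)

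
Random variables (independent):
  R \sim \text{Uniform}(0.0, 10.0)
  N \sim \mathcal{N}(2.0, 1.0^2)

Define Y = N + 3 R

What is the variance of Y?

For independent RVs: Var(aX + bY) = a²Var(X) + b²Var(Y)
Var(R) = 8.3333333
Var(N) = 1
Var(Y) = 3²*8.3333333 + 1²*1
= 9*8.3333333 + 1*1 = 76

76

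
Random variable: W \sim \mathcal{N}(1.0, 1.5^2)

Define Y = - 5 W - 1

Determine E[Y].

For Y = -5W - 1:
E[Y] = -5 * E[W] - 1
E[W] = 1.0 = 1
E[Y] = -5 * 1 - 1 = -6

-6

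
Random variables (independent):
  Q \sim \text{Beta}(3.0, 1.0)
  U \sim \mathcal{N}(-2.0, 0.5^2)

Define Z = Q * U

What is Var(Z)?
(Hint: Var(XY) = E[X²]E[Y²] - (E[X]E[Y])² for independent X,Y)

Var(XY) = E[X²]E[Y²] - (E[X]E[Y])²
E[Q] = 0.75, Var(Q) = 0.0375
E[U] = -2, Var(U) = 0.25
E[Q²] = 0.0375 + 0.75² = 0.6
E[U²] = 0.25 + (-2)² = 4.25
Var(Z) = 0.6*4.25 - (0.75*(-2))²
= 2.55 - 2.25 = 0.3

0.3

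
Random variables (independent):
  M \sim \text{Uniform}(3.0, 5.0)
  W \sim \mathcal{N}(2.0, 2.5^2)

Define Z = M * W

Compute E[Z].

For independent RVs: E[XY] = E[X]*E[Y]
E[M] = 4
E[W] = 2
E[Z] = 4 * 2 = 8

8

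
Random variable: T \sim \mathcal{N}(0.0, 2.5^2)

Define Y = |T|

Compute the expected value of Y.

For X ~ N(0, 2.5²), E[|X|] = sigma * sqrt(2/pi)
= 2.5 * sqrt(2/pi) = 1.9947114

1.9947114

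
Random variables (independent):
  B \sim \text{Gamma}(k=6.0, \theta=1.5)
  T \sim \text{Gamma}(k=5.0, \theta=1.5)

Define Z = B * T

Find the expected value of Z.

For independent RVs: E[XY] = E[X]*E[Y]
E[B] = 9
E[T] = 7.5
E[Z] = 9 * 7.5 = 67.5

67.5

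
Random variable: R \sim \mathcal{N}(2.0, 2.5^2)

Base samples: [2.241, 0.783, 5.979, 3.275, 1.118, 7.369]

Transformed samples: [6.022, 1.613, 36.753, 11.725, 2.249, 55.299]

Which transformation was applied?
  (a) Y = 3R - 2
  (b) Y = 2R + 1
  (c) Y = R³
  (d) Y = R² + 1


Checking option (d) Y = R² + 1:
  R = 2.241 -> Y = 6.022 ✓
  R = 0.783 -> Y = 1.613 ✓
  R = 5.979 -> Y = 36.753 ✓
All samples match this transformation.

(d) R² + 1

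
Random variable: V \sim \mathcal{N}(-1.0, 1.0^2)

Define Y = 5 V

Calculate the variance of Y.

For Y = aV + b: Var(Y) = a² * Var(V)
Var(V) = 1.0^2 = 1
Var(Y) = 5² * 1 = 25 * 1 = 25

25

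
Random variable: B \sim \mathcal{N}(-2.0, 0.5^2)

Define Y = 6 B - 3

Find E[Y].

For Y = 6B - 3:
E[Y] = 6 * E[B] - 3
E[B] = -2.0 = -2
E[Y] = 6 * (-2) - 3 = -15

-15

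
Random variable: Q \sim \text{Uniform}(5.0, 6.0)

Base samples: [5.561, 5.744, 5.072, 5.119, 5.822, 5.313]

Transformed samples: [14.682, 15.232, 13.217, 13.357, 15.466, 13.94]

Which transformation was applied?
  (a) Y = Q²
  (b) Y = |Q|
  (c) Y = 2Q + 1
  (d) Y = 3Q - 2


Checking option (d) Y = 3Q - 2:
  Q = 5.561 -> Y = 14.682 ✓
  Q = 5.744 -> Y = 15.232 ✓
  Q = 5.072 -> Y = 13.217 ✓
All samples match this transformation.

(d) 3Q - 2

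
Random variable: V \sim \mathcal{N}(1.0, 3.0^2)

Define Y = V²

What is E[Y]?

E[V²] = Var(V) + (E[V])² = 9 + 1 = 10

10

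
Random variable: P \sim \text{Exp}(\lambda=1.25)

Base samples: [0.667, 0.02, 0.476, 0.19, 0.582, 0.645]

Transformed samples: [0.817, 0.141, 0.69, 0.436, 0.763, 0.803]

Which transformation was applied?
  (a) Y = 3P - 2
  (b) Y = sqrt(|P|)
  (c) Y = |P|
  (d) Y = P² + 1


Checking option (b) Y = sqrt(|P|):
  P = 0.667 -> Y = 0.817 ✓
  P = 0.02 -> Y = 0.141 ✓
  P = 0.476 -> Y = 0.69 ✓
All samples match this transformation.

(b) sqrt(|P|)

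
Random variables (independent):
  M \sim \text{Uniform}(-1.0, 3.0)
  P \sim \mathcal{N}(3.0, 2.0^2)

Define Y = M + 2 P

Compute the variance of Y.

For independent RVs: Var(aX + bY) = a²Var(X) + b²Var(Y)
Var(M) = 1.3333333
Var(P) = 4
Var(Y) = 1²*1.3333333 + 2²*4
= 1*1.3333333 + 4*4 = 17.333333

17.333333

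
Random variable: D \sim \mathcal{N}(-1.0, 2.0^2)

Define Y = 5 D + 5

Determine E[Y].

For Y = 5D + 5:
E[Y] = 5 * E[D] + 5
E[D] = -1.0 = -1
E[Y] = 5 * (-1) + 5 = 0

0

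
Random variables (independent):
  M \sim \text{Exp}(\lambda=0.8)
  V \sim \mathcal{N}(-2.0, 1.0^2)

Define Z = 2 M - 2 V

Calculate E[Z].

E[Z] = 2*E[M] - 2*E[V]
E[M] = 1.25
E[V] = -2
E[Z] = 2*1.25 - 2*(-2) = 6.5

6.5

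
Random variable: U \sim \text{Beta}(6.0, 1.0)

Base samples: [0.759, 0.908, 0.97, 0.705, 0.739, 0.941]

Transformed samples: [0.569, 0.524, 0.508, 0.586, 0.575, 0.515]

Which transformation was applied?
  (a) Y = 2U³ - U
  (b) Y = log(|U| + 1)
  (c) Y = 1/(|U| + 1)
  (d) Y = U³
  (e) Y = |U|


Checking option (c) Y = 1/(|U| + 1):
  U = 0.759 -> Y = 0.569 ✓
  U = 0.908 -> Y = 0.524 ✓
  U = 0.97 -> Y = 0.508 ✓
All samples match this transformation.

(c) 1/(|U| + 1)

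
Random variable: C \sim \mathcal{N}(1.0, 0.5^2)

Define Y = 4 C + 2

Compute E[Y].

For Y = 4C + 2:
E[Y] = 4 * E[C] + 2
E[C] = 1.0 = 1
E[Y] = 4 * 1 + 2 = 6

6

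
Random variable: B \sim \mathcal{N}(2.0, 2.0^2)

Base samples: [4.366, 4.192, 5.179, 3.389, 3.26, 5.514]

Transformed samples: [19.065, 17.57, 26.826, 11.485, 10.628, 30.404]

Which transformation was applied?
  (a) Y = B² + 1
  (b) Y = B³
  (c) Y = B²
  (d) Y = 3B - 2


Checking option (c) Y = B²:
  B = 4.366 -> Y = 19.065 ✓
  B = 4.192 -> Y = 17.57 ✓
  B = 5.179 -> Y = 26.826 ✓
All samples match this transformation.

(c) B²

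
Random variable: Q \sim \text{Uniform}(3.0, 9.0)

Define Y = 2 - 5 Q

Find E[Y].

For Y = -5Q + 2:
E[Y] = -5 * E[Q] + 2
E[Q] = (3 + 9)/2 = 6
E[Y] = -5 * 6 + 2 = -28

-28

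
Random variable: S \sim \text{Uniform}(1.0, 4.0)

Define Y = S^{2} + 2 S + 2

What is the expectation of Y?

E[Y] = 1*E[S²] + 2*E[S] + 2
E[S] = 2.5
E[S²] = Var(S) + (E[S])² = 0.75 + 6.25 = 7
E[Y] = 1*7 + 2*2.5 + 2 = 14

14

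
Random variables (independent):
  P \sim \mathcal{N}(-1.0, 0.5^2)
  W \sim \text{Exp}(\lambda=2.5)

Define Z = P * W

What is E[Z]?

For independent RVs: E[XY] = E[X]*E[Y]
E[P] = -1
E[W] = 0.4
E[Z] = -1 * 0.4 = -0.4

-0.4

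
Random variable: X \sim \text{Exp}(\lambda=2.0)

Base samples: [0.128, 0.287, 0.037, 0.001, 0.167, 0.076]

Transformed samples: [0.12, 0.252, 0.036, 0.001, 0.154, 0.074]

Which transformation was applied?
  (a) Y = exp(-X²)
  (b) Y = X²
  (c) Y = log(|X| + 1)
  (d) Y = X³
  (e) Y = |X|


Checking option (c) Y = log(|X| + 1):
  X = 0.128 -> Y = 0.12 ✓
  X = 0.287 -> Y = 0.252 ✓
  X = 0.037 -> Y = 0.036 ✓
All samples match this transformation.

(c) log(|X| + 1)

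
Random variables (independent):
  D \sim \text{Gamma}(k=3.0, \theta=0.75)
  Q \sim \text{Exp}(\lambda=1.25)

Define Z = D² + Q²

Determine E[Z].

E[Z] = E[D²] + E[Q²]
E[D²] = Var(D) + E[D]² = 1.6875 + 5.0625 = 6.75
E[Q²] = Var(Q) + E[Q]² = 0.64 + 0.64 = 1.28
E[Z] = 6.75 + 1.28 = 8.03

8.03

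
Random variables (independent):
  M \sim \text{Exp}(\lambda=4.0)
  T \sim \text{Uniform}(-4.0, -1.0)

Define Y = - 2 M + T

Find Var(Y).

For independent RVs: Var(aX + bY) = a²Var(X) + b²Var(Y)
Var(M) = 0.0625
Var(T) = 0.75
Var(Y) = (-2)²*0.0625 + 1²*0.75
= 4*0.0625 + 1*0.75 = 1

1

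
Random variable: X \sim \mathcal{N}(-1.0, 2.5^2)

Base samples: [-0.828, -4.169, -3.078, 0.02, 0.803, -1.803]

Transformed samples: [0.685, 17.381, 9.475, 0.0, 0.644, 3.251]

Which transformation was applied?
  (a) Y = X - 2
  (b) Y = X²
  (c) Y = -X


Checking option (b) Y = X²:
  X = -0.828 -> Y = 0.685 ✓
  X = -4.169 -> Y = 17.381 ✓
  X = -3.078 -> Y = 9.475 ✓
All samples match this transformation.

(b) X²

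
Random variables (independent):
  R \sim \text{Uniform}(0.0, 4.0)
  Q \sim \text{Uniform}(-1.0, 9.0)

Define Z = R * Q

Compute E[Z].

For independent RVs: E[XY] = E[X]*E[Y]
E[R] = 2
E[Q] = 4
E[Z] = 2 * 4 = 8

8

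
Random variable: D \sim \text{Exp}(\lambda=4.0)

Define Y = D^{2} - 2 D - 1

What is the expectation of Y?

E[Y] = 1*E[D²] - 2*E[D] - 1
E[D] = 0.25
E[D²] = Var(D) + (E[D])² = 0.0625 + 0.0625 = 0.125
E[Y] = 1*0.125 - 2*0.25 - 1 = -1.375

-1.375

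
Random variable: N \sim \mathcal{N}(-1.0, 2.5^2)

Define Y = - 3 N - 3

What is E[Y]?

For Y = -3N - 3:
E[Y] = -3 * E[N] - 3
E[N] = -1.0 = -1
E[Y] = -3 * (-1) - 3 = 0

0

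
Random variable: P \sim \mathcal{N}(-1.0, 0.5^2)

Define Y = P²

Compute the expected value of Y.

E[P²] = Var(P) + (E[P])² = 0.25 + 1 = 1.25

1.25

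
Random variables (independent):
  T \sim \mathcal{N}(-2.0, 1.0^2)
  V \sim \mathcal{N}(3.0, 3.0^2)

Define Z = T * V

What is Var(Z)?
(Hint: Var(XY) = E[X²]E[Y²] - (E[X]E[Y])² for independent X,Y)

Var(XY) = E[X²]E[Y²] - (E[X]E[Y])²
E[T] = -2, Var(T) = 1
E[V] = 3, Var(V) = 9
E[T²] = 1 + (-2)² = 5
E[V²] = 9 + 3² = 18
Var(Z) = 5*18 - (-2*3)²
= 90 - 36 = 54

54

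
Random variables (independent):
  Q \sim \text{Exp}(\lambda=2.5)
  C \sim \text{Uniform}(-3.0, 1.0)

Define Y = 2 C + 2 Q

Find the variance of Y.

For independent RVs: Var(aX + bY) = a²Var(X) + b²Var(Y)
Var(Q) = 0.16
Var(C) = 1.3333333
Var(Y) = 2²*0.16 + 2²*1.3333333
= 4*0.16 + 4*1.3333333 = 5.9733333

5.9733333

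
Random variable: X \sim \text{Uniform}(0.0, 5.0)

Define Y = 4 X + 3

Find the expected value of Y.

For Y = 4X + 3:
E[Y] = 4 * E[X] + 3
E[X] = (0 + 5)/2 = 2.5
E[Y] = 4 * 2.5 + 3 = 13

13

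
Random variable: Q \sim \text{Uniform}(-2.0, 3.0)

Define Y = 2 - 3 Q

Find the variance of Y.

For Y = aQ + b: Var(Y) = a² * Var(Q)
Var(Q) = (3 + 2)^2/12 = 2.0833333
Var(Y) = (-3)² * 2.0833333 = 9 * 2.0833333 = 18.75

18.75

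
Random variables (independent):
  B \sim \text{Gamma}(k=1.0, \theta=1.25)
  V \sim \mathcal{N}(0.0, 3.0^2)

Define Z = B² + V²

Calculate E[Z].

E[Z] = E[B²] + E[V²]
E[B²] = Var(B) + E[B]² = 1.5625 + 1.5625 = 3.125
E[V²] = Var(V) + E[V]² = 9 + 0 = 9
E[Z] = 3.125 + 9 = 12.125

12.125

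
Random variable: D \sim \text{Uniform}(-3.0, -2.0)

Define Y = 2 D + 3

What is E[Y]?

For Y = 2D + 3:
E[Y] = 2 * E[D] + 3
E[D] = (-3 - 2)/2 = -2.5
E[Y] = 2 * (-2.5) + 3 = -2

-2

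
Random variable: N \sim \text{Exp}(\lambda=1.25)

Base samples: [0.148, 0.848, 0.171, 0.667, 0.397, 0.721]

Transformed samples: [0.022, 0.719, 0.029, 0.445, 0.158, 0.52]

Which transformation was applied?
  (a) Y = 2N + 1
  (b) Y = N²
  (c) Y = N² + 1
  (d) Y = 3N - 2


Checking option (b) Y = N²:
  N = 0.148 -> Y = 0.022 ✓
  N = 0.848 -> Y = 0.719 ✓
  N = 0.171 -> Y = 0.029 ✓
All samples match this transformation.

(b) N²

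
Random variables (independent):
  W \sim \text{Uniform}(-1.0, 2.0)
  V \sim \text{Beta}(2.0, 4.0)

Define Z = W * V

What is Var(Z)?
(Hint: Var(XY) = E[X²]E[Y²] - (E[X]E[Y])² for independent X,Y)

Var(XY) = E[X²]E[Y²] - (E[X]E[Y])²
E[W] = 0.5, Var(W) = 0.75
E[V] = 0.33333333, Var(V) = 0.031746032
E[W²] = 0.75 + 0.5² = 1
E[V²] = 0.031746032 + 0.33333333² = 0.14285714
Var(Z) = 1*0.14285714 - (0.5*0.33333333)²
= 0.14285714 - 0.027777778 = 0.11507937

0.11507937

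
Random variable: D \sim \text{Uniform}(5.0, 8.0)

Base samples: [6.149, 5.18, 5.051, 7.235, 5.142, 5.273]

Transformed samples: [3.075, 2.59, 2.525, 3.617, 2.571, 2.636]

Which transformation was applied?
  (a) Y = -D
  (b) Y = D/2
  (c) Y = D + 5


Checking option (b) Y = D/2:
  D = 6.149 -> Y = 3.075 ✓
  D = 5.18 -> Y = 2.59 ✓
  D = 5.051 -> Y = 2.525 ✓
All samples match this transformation.

(b) D/2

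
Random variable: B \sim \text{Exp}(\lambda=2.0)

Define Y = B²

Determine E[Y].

E[B²] = Var(B) + (E[B])² = 0.25 + 0.25 = 0.5

0.5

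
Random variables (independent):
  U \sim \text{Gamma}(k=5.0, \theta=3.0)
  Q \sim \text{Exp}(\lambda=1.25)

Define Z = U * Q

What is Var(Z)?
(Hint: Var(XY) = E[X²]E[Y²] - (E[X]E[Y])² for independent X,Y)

Var(XY) = E[X²]E[Y²] - (E[X]E[Y])²
E[U] = 15, Var(U) = 45
E[Q] = 0.8, Var(Q) = 0.64
E[U²] = 45 + 15² = 270
E[Q²] = 0.64 + 0.8² = 1.28
Var(Z) = 270*1.28 - (15*0.8)²
= 345.6 - 144 = 201.6

201.6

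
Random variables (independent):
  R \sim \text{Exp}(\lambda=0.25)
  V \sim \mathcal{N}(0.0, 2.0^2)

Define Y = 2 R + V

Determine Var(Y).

For independent RVs: Var(aX + bY) = a²Var(X) + b²Var(Y)
Var(R) = 16
Var(V) = 4
Var(Y) = 2²*16 + 1²*4
= 4*16 + 1*4 = 68

68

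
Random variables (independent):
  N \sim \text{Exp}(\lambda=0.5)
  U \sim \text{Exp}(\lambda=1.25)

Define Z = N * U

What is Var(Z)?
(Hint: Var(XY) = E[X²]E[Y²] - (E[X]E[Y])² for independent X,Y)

Var(XY) = E[X²]E[Y²] - (E[X]E[Y])²
E[N] = 2, Var(N) = 4
E[U] = 0.8, Var(U) = 0.64
E[N²] = 4 + 2² = 8
E[U²] = 0.64 + 0.8² = 1.28
Var(Z) = 8*1.28 - (2*0.8)²
= 10.24 - 2.56 = 7.68

7.68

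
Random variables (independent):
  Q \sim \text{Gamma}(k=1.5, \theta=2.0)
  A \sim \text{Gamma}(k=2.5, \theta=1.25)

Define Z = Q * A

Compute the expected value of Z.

For independent RVs: E[XY] = E[X]*E[Y]
E[Q] = 3
E[A] = 3.125
E[Z] = 3 * 3.125 = 9.375

9.375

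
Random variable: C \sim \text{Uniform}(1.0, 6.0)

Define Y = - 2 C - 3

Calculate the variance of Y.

For Y = aC + b: Var(Y) = a² * Var(C)
Var(C) = (6 - 1)^2/12 = 2.0833333
Var(Y) = (-2)² * 2.0833333 = 4 * 2.0833333 = 8.3333333

8.3333333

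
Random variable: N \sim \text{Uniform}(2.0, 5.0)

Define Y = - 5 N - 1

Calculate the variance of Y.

For Y = aN + b: Var(Y) = a² * Var(N)
Var(N) = (5 - 2)^2/12 = 0.75
Var(Y) = (-5)² * 0.75 = 25 * 0.75 = 18.75

18.75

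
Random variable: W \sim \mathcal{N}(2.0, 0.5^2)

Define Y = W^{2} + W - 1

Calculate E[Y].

E[Y] = 1*E[W²] + 1*E[W] - 1
E[W] = 2
E[W²] = Var(W) + (E[W])² = 0.25 + 4 = 4.25
E[Y] = 1*4.25 + 1*2 - 1 = 5.25

5.25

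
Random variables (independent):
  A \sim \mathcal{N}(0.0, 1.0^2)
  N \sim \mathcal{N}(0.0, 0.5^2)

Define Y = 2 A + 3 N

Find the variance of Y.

For independent RVs: Var(aX + bY) = a²Var(X) + b²Var(Y)
Var(A) = 1
Var(N) = 0.25
Var(Y) = 2²*1 + 3²*0.25
= 4*1 + 9*0.25 = 6.25

6.25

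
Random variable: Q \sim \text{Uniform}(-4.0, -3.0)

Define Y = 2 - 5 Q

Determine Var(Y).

For Y = aQ + b: Var(Y) = a² * Var(Q)
Var(Q) = (-3 + 4)^2/12 = 0.083333333
Var(Y) = (-5)² * 0.083333333 = 25 * 0.083333333 = 2.0833333

2.0833333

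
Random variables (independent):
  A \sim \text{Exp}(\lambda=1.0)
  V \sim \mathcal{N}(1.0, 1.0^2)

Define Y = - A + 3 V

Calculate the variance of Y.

For independent RVs: Var(aX + bY) = a²Var(X) + b²Var(Y)
Var(A) = 1
Var(V) = 1
Var(Y) = (-1)²*1 + 3²*1
= 1*1 + 9*1 = 10

10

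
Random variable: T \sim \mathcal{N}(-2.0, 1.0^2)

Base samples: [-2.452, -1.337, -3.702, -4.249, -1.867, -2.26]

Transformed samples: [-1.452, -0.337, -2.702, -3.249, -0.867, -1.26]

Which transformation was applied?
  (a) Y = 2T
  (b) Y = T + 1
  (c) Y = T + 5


Checking option (b) Y = T + 1:
  T = -2.452 -> Y = -1.452 ✓
  T = -1.337 -> Y = -0.337 ✓
  T = -3.702 -> Y = -2.702 ✓
All samples match this transformation.

(b) T + 1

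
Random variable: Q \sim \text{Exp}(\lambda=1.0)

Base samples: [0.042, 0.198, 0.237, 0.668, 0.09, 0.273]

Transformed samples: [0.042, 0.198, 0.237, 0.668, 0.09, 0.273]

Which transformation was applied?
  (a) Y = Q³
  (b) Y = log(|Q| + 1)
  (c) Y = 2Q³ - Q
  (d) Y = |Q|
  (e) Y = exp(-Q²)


Checking option (d) Y = |Q|:
  Q = 0.042 -> Y = 0.042 ✓
  Q = 0.198 -> Y = 0.198 ✓
  Q = 0.237 -> Y = 0.237 ✓
All samples match this transformation.

(d) |Q|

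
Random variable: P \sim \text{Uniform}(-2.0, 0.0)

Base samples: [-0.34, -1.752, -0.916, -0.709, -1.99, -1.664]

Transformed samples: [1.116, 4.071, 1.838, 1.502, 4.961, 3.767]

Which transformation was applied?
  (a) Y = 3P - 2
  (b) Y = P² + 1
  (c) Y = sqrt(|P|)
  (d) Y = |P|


Checking option (b) Y = P² + 1:
  P = -0.34 -> Y = 1.116 ✓
  P = -1.752 -> Y = 4.071 ✓
  P = -0.916 -> Y = 1.838 ✓
All samples match this transformation.

(b) P² + 1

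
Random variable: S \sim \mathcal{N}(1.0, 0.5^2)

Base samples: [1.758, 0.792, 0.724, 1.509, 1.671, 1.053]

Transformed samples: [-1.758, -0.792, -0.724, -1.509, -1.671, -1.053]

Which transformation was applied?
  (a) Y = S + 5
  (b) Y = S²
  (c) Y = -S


Checking option (c) Y = -S:
  S = 1.758 -> Y = -1.758 ✓
  S = 0.792 -> Y = -0.792 ✓
  S = 0.724 -> Y = -0.724 ✓
All samples match this transformation.

(c) -S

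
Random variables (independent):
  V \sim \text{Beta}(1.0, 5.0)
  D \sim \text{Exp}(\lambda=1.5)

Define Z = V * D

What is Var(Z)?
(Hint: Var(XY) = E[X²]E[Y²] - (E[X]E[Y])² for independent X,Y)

Var(XY) = E[X²]E[Y²] - (E[X]E[Y])²
E[V] = 0.16666667, Var(V) = 0.01984127
E[D] = 0.66666667, Var(D) = 0.44444444
E[V²] = 0.01984127 + 0.16666667² = 0.047619048
E[D²] = 0.44444444 + 0.66666667² = 0.88888889
Var(Z) = 0.047619048*0.88888889 - (0.16666667*0.66666667)²
= 0.042328042 - 0.012345679 = 0.029982363

0.029982363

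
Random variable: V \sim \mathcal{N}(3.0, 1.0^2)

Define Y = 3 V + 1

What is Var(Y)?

For Y = aV + b: Var(Y) = a² * Var(V)
Var(V) = 1.0^2 = 1
Var(Y) = 3² * 1 = 9 * 1 = 9

9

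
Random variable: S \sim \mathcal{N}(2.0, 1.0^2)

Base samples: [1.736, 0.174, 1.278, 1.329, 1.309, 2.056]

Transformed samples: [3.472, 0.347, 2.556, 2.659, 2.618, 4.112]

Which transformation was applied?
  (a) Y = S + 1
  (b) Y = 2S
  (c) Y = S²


Checking option (b) Y = 2S:
  S = 1.736 -> Y = 3.472 ✓
  S = 0.174 -> Y = 0.347 ✓
  S = 1.278 -> Y = 2.556 ✓
All samples match this transformation.

(b) 2S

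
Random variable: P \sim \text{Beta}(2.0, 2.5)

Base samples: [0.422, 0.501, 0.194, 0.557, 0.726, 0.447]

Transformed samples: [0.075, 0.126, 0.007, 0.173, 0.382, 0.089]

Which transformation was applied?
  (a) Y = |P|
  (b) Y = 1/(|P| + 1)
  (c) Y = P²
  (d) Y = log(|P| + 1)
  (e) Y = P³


Checking option (e) Y = P³:
  P = 0.422 -> Y = 0.075 ✓
  P = 0.501 -> Y = 0.126 ✓
  P = 0.194 -> Y = 0.007 ✓
All samples match this transformation.

(e) P³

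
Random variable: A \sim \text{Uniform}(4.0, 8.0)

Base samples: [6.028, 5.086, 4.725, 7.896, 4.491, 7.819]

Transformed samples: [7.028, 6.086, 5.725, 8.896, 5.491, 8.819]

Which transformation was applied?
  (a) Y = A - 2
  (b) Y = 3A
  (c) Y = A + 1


Checking option (c) Y = A + 1:
  A = 6.028 -> Y = 7.028 ✓
  A = 5.086 -> Y = 6.086 ✓
  A = 4.725 -> Y = 5.725 ✓
All samples match this transformation.

(c) A + 1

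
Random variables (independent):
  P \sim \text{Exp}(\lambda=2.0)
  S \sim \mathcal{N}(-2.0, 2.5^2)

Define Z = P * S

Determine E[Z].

For independent RVs: E[XY] = E[X]*E[Y]
E[P] = 0.5
E[S] = -2
E[Z] = 0.5 * (-2) = -1

-1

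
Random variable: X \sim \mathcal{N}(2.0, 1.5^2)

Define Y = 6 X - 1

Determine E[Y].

For Y = 6X - 1:
E[Y] = 6 * E[X] - 1
E[X] = 2.0 = 2
E[Y] = 6 * 2 - 1 = 11

11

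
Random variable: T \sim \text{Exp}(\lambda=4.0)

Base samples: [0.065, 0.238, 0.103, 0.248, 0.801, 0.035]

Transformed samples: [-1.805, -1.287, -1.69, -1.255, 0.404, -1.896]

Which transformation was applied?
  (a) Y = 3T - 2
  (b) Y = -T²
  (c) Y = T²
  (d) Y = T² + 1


Checking option (a) Y = 3T - 2:
  T = 0.065 -> Y = -1.805 ✓
  T = 0.238 -> Y = -1.287 ✓
  T = 0.103 -> Y = -1.69 ✓
All samples match this transformation.

(a) 3T - 2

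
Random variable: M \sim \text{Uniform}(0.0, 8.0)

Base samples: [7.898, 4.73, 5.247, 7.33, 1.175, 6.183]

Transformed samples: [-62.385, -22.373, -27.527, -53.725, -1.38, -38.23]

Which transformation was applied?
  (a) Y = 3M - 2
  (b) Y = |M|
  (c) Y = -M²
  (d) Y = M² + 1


Checking option (c) Y = -M²:
  M = 7.898 -> Y = -62.385 ✓
  M = 4.73 -> Y = -22.373 ✓
  M = 5.247 -> Y = -27.527 ✓
All samples match this transformation.

(c) -M²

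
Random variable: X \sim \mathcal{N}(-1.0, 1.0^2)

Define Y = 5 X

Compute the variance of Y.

For Y = aX + b: Var(Y) = a² * Var(X)
Var(X) = 1.0^2 = 1
Var(Y) = 5² * 1 = 25 * 1 = 25

25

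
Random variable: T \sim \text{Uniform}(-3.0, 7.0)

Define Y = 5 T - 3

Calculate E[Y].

For Y = 5T - 3:
E[Y] = 5 * E[T] - 3
E[T] = (-3 + 7)/2 = 2
E[Y] = 5 * 2 - 3 = 7

7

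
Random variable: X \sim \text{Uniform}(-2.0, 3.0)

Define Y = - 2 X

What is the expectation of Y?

For Y = -2X:
E[Y] = -2 * E[X]
E[X] = (-2 + 3)/2 = 0.5
E[Y] = -2 * 0.5 = -1

-1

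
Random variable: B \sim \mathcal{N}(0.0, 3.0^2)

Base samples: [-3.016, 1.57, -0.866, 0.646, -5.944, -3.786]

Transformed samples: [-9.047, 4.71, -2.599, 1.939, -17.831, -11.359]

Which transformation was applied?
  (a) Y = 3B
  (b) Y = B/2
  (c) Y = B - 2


Checking option (a) Y = 3B:
  B = -3.016 -> Y = -9.047 ✓
  B = 1.57 -> Y = 4.71 ✓
  B = -0.866 -> Y = -2.599 ✓
All samples match this transformation.

(a) 3B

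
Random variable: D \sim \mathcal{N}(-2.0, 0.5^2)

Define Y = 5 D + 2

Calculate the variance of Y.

For Y = aD + b: Var(Y) = a² * Var(D)
Var(D) = 0.5^2 = 0.25
Var(Y) = 5² * 0.25 = 25 * 0.25 = 6.25

6.25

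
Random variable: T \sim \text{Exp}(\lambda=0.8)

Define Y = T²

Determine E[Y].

Using E[X²] = Var(X) + (E[X])²:
E[T] = 1.25
Var(T) = 1/0.8^2 = 1.5625
E[T²] = 1.5625 + 1.25² = 1.5625 + 1.5625 = 3.125

3.125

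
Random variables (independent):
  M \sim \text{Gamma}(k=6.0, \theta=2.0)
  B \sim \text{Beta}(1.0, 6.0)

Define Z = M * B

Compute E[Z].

For independent RVs: E[XY] = E[X]*E[Y]
E[M] = 12
E[B] = 0.14285714
E[Z] = 12 * 0.14285714 = 1.7142857

1.7142857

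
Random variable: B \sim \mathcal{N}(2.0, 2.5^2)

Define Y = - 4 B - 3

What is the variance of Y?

For Y = aB + b: Var(Y) = a² * Var(B)
Var(B) = 2.5^2 = 6.25
Var(Y) = (-4)² * 6.25 = 16 * 6.25 = 100

100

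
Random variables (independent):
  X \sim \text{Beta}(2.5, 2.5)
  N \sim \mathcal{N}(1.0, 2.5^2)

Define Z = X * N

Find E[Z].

For independent RVs: E[XY] = E[X]*E[Y]
E[X] = 0.5
E[N] = 1
E[Z] = 0.5 * 1 = 0.5

0.5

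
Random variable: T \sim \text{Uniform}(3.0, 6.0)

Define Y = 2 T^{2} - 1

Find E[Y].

E[Y] = 2*E[T²] - 1
E[T] = 4.5
E[T²] = Var(T) + (E[T])² = 0.75 + 20.25 = 21
E[Y] = 2*21 - 1 = 41

41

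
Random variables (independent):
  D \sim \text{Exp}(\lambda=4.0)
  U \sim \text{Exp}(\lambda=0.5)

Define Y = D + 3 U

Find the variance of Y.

For independent RVs: Var(aX + bY) = a²Var(X) + b²Var(Y)
Var(D) = 0.0625
Var(U) = 4
Var(Y) = 1²*0.0625 + 3²*4
= 1*0.0625 + 9*4 = 36.0625

36.0625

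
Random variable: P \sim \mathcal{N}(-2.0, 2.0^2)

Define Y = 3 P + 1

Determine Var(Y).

For Y = aP + b: Var(Y) = a² * Var(P)
Var(P) = 2.0^2 = 4
Var(Y) = 3² * 4 = 9 * 4 = 36

36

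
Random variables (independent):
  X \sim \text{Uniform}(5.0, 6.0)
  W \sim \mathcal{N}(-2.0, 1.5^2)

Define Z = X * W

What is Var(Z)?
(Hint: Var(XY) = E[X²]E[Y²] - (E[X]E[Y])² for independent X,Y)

Var(XY) = E[X²]E[Y²] - (E[X]E[Y])²
E[X] = 5.5, Var(X) = 0.083333333
E[W] = -2, Var(W) = 2.25
E[X²] = 0.083333333 + 5.5² = 30.333333
E[W²] = 2.25 + (-2)² = 6.25
Var(Z) = 30.333333*6.25 - (5.5*(-2))²
= 189.58333 - 121 = 68.583333

68.583333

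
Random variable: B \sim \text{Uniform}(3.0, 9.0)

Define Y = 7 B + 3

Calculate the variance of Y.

For Y = aB + b: Var(Y) = a² * Var(B)
Var(B) = (9 - 3)^2/12 = 3
Var(Y) = 7² * 3 = 49 * 3 = 147

147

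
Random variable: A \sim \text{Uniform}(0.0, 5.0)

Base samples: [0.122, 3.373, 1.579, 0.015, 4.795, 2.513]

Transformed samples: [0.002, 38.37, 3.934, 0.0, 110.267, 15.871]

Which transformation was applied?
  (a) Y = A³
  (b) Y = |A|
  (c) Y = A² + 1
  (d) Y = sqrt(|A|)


Checking option (a) Y = A³:
  A = 0.122 -> Y = 0.002 ✓
  A = 3.373 -> Y = 38.37 ✓
  A = 1.579 -> Y = 3.934 ✓
All samples match this transformation.

(a) A³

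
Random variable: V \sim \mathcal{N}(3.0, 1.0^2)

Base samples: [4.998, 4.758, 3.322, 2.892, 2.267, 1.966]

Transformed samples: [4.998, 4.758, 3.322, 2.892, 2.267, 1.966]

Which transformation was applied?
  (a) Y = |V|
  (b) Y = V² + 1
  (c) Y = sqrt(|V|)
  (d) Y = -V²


Checking option (a) Y = |V|:
  V = 4.998 -> Y = 4.998 ✓
  V = 4.758 -> Y = 4.758 ✓
  V = 3.322 -> Y = 3.322 ✓
All samples match this transformation.

(a) |V|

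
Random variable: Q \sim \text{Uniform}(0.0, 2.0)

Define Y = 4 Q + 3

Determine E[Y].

For Y = 4Q + 3:
E[Y] = 4 * E[Q] + 3
E[Q] = (0 + 2)/2 = 1
E[Y] = 4 * 1 + 3 = 7

7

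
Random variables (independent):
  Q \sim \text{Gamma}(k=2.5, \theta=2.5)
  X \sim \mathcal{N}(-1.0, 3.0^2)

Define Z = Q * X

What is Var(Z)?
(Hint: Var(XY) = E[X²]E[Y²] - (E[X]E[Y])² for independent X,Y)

Var(XY) = E[X²]E[Y²] - (E[X]E[Y])²
E[Q] = 6.25, Var(Q) = 15.625
E[X] = -1, Var(X) = 9
E[Q²] = 15.625 + 6.25² = 54.6875
E[X²] = 9 + (-1)² = 10
Var(Z) = 54.6875*10 - (6.25*(-1))²
= 546.875 - 39.0625 = 507.8125

507.8125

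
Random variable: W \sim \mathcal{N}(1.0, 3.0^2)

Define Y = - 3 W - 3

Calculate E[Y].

For Y = -3W - 3:
E[Y] = -3 * E[W] - 3
E[W] = 1.0 = 1
E[Y] = -3 * 1 - 3 = -6

-6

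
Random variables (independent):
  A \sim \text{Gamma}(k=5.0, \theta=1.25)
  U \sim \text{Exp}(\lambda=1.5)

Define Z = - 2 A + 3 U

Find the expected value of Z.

E[Z] = -2*E[A] + 3*E[U]
E[A] = 6.25
E[U] = 0.66666667
E[Z] = -2*6.25 + 3*0.66666667 = -10.5

-10.5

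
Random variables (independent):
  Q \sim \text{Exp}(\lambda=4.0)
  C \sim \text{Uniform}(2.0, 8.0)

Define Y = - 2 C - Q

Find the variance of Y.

For independent RVs: Var(aX + bY) = a²Var(X) + b²Var(Y)
Var(Q) = 0.0625
Var(C) = 3
Var(Y) = (-1)²*0.0625 + (-2)²*3
= 1*0.0625 + 4*3 = 12.0625

12.0625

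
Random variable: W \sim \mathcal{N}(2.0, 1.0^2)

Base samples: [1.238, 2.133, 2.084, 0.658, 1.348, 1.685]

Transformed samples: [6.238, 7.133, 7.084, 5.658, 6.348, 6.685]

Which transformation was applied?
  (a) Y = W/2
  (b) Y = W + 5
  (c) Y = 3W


Checking option (b) Y = W + 5:
  W = 1.238 -> Y = 6.238 ✓
  W = 2.133 -> Y = 7.133 ✓
  W = 2.084 -> Y = 7.084 ✓
All samples match this transformation.

(b) W + 5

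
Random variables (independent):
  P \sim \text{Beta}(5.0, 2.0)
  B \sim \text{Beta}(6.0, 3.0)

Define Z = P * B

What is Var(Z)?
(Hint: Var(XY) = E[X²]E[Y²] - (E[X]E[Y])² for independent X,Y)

Var(XY) = E[X²]E[Y²] - (E[X]E[Y])²
E[P] = 0.71428571, Var(P) = 0.025510204
E[B] = 0.66666667, Var(B) = 0.022222222
E[P²] = 0.025510204 + 0.71428571² = 0.53571429
E[B²] = 0.022222222 + 0.66666667² = 0.46666667
Var(Z) = 0.53571429*0.46666667 - (0.71428571*0.66666667)²
= 0.25 - 0.22675737 = 0.02324263

0.02324263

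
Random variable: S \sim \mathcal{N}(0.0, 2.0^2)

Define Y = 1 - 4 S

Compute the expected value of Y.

For Y = -4S + 1:
E[Y] = -4 * E[S] + 1
E[S] = 0.0 = 0
E[Y] = -4 * 0 + 1 = 1

1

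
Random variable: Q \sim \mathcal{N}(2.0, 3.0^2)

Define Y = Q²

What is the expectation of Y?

Using E[X²] = Var(X) + (E[X])²:
E[Q] = 2
Var(Q) = 3.0^2 = 9
E[Q²] = 9 + 2² = 9 + 4 = 13

13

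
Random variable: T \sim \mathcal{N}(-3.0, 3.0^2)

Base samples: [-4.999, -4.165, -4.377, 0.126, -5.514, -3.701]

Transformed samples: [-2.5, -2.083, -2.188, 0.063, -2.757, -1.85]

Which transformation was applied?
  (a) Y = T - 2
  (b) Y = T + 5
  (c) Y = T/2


Checking option (c) Y = T/2:
  T = -4.999 -> Y = -2.5 ✓
  T = -4.165 -> Y = -2.083 ✓
  T = -4.377 -> Y = -2.188 ✓
All samples match this transformation.

(c) T/2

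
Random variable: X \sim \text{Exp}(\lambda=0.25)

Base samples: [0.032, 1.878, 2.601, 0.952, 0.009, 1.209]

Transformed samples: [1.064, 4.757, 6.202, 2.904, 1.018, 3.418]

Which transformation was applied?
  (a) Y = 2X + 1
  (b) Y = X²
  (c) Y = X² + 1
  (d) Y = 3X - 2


Checking option (a) Y = 2X + 1:
  X = 0.032 -> Y = 1.064 ✓
  X = 1.878 -> Y = 4.757 ✓
  X = 2.601 -> Y = 6.202 ✓
All samples match this transformation.

(a) 2X + 1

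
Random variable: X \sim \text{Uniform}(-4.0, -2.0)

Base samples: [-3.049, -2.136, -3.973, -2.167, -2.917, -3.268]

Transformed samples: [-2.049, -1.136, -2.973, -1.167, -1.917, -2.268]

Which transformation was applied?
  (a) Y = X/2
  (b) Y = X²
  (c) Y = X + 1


Checking option (c) Y = X + 1:
  X = -3.049 -> Y = -2.049 ✓
  X = -2.136 -> Y = -1.136 ✓
  X = -3.973 -> Y = -2.973 ✓
All samples match this transformation.

(c) X + 1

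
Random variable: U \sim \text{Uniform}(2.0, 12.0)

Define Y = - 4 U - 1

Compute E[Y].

For Y = -4U - 1:
E[Y] = -4 * E[U] - 1
E[U] = (2 + 12)/2 = 7
E[Y] = -4 * 7 - 1 = -29

-29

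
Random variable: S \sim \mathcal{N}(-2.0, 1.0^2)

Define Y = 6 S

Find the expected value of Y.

For Y = 6S:
E[Y] = 6 * E[S]
E[S] = -2.0 = -2
E[Y] = 6 * (-2) = -12

-12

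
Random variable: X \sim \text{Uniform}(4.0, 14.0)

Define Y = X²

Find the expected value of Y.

Using E[X²] = Var(X) + (E[X])²:
E[X] = 9
Var(X) = (14 - 4)^2/12 = 8.3333333
E[X²] = 8.3333333 + 9² = 8.3333333 + 81 = 89.333333

89.333333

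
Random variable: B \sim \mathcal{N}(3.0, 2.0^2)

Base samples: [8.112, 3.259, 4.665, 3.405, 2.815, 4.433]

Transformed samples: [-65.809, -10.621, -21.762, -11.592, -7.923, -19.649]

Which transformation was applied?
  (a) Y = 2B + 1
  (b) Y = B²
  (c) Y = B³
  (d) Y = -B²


Checking option (d) Y = -B²:
  B = 8.112 -> Y = -65.809 ✓
  B = 3.259 -> Y = -10.621 ✓
  B = 4.665 -> Y = -21.762 ✓
All samples match this transformation.

(d) -B²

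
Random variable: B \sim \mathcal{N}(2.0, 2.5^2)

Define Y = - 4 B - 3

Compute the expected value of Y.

For Y = -4B - 3:
E[Y] = -4 * E[B] - 3
E[B] = 2.0 = 2
E[Y] = -4 * 2 - 3 = -11

-11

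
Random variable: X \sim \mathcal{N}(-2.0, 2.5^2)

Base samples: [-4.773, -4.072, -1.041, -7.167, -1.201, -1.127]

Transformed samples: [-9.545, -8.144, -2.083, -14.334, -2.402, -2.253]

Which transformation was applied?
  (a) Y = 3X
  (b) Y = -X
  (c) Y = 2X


Checking option (c) Y = 2X:
  X = -4.773 -> Y = -9.545 ✓
  X = -4.072 -> Y = -8.144 ✓
  X = -1.041 -> Y = -2.083 ✓
All samples match this transformation.

(c) 2X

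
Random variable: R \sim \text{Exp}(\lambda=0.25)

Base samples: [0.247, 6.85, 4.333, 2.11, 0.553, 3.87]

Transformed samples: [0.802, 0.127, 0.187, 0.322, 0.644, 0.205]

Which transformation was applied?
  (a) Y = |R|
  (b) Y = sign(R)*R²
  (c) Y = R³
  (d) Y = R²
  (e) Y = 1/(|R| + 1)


Checking option (e) Y = 1/(|R| + 1):
  R = 0.247 -> Y = 0.802 ✓
  R = 6.85 -> Y = 0.127 ✓
  R = 4.333 -> Y = 0.187 ✓
All samples match this transformation.

(e) 1/(|R| + 1)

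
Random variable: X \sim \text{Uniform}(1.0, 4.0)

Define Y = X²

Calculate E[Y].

E[X²] = Var(X) + (E[X])² = 0.75 + 6.25 = 7

7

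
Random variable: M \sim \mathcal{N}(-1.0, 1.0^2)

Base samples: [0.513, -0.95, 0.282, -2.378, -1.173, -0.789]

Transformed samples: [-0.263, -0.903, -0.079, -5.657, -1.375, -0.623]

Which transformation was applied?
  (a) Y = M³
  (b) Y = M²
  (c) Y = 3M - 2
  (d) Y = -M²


Checking option (d) Y = -M²:
  M = 0.513 -> Y = -0.263 ✓
  M = -0.95 -> Y = -0.903 ✓
  M = 0.282 -> Y = -0.079 ✓
All samples match this transformation.

(d) -M²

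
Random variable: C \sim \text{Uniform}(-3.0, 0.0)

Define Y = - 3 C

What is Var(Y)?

For Y = aC + b: Var(Y) = a² * Var(C)
Var(C) = (0 + 3)^2/12 = 0.75
Var(Y) = (-3)² * 0.75 = 9 * 0.75 = 6.75

6.75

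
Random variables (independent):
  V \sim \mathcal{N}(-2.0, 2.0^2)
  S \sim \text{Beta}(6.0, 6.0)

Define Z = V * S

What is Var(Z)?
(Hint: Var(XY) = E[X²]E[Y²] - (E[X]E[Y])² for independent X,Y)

Var(XY) = E[X²]E[Y²] - (E[X]E[Y])²
E[V] = -2, Var(V) = 4
E[S] = 0.5, Var(S) = 0.019230769
E[V²] = 4 + (-2)² = 8
E[S²] = 0.019230769 + 0.5² = 0.26923077
Var(Z) = 8*0.26923077 - (-2*0.5)²
= 2.1538462 - 1 = 1.1538462

1.1538462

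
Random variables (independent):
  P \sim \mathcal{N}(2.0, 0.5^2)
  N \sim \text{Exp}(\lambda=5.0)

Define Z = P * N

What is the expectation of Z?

For independent RVs: E[XY] = E[X]*E[Y]
E[P] = 2
E[N] = 0.2
E[Z] = 2 * 0.2 = 0.4

0.4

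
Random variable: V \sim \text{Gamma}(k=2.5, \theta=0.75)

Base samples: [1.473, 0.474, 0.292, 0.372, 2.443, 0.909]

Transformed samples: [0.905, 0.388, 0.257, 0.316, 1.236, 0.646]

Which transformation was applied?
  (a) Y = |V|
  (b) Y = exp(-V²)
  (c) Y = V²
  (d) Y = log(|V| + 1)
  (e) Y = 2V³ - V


Checking option (d) Y = log(|V| + 1):
  V = 1.473 -> Y = 0.905 ✓
  V = 0.474 -> Y = 0.388 ✓
  V = 0.292 -> Y = 0.257 ✓
All samples match this transformation.

(d) log(|V| + 1)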